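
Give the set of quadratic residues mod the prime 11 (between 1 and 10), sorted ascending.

Square k = 1,…,5 (k and 11−k give the same square):
1²=1, 2²=4, 3²=9, 4²≡5, 5²≡3 (mod 11).
So the quadratic residues mod 11 are {1, 3, 4, 5, 9}.

1 3 4 5 9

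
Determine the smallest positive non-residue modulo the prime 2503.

(2/2503) = +1, so 2 is a residue.
(3/2503) = −1, so 3 is the smallest positive non-residue mod 2503.

3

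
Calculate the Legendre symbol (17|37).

Reciprocity: 17 ≡ 1 and 37 ≡ 1 (mod 4), so (17/37) = +(37/17).
Reduce top mod 17: now compute (3/17).
Reciprocity: 3 ≡ 3 and 17 ≡ 1 (mod 4), so (3/17) = +(17/3).
Reduce top mod 3: now compute (2/3).
Pull out 2: since 3 ≡ 3 (mod 8), (2/3) = -1.
Reached (1/3) = 1. Collecting the sign flips along the way, the symbol is -1.

-1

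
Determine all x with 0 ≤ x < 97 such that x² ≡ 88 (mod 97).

97 ≡ 1 (mod 4), so we find a root by search.
Trying successive values, 31² = 961 ≡ 88 (mod 97). The other root is 97 − 31 = 66.

31, 66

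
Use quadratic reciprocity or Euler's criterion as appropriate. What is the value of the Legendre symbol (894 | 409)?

-1

Euler's criterion: (894/409) ≡ 76^204 (mod 409).
76^2 ≡ 50 (mod 409)
76^4 ≡ 46 (mod 409)
76^8 ≡ 71 (mod 409)
76^16 ≡ 133 (mod 409)
76^32 ≡ 102 (mod 409)
76^64 ≡ 179 (mod 409)
76^128 ≡ 139 (mod 409)
76^204 = 76^(128+64+8+4) ≡ 408 (mod 409).
Result is 408 ≡ −1, so (894/409) = −1.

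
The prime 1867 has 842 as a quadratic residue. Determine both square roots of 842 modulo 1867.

Since 1867 ≡ 3 (mod 4), a square root of 842 is 842^((1867+1)/4) = 842^467 mod 1867.
Repeated squaring: 842^2≡1371, 842^4≡1439, 842^8≡218, 842^16≡849, 842^32≡139, 842^64≡651, 842^128≡1859, 842^256≡64 (mod 1867).
842^467 = 842^(256+128+64+16+2+1) ≡ 1224 (mod 1867).
Check: 1224² = 1498176 ≡ 842 (mod 1867). The two roots are 643 and 1224.

643, 1224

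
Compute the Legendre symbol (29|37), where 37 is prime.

Reciprocity: 29 ≡ 1 and 37 ≡ 1 (mod 4), so (29/37) = +(37/29).
Reduce top mod 29: now compute (8/29).
Pull out 2^3: since 29 ≡ 5 (mod 8), (2/29) = -1, so (2/29)^3 = -1.
Reached (1/29) = 1. Collecting the sign flips along the way, the symbol is -1.

-1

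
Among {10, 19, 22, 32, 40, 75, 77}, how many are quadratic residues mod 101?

(10/101) = -1 → non-residue.
(19/101) = +1 → QR.
(22/101) = +1 → QR.
(32/101) = -1 → non-residue.
(40/101) = -1 → non-residue.
(75/101) = -1 → non-residue.
(77/101) = +1 → QR.
Total quadratic residues among the 7: 3.

3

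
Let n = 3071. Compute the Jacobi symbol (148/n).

0

Pull out 2^2: since 3071 ≡ 7 (mod 8), (2/3071) = +1, so (2/3071)^2 = +1.
Reciprocity: 37 ≡ 1 and 3071 ≡ 3 (mod 4), so (37/3071) = +(3071/37).
Reduce top mod 37: now compute (0/37).
Top reduces to 0: gcd > 1, so the symbol is 0.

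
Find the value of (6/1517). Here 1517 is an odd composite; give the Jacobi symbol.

1

Pull out 2: since 1517 ≡ 5 (mod 8), (2/1517) = -1.
Reciprocity: 3 ≡ 3 and 1517 ≡ 1 (mod 4), so (3/1517) = +(1517/3).
Reduce top mod 3: now compute (2/3).
Pull out 2: since 3 ≡ 3 (mod 8), (2/3) = -1.
Reached (1/3) = 1. Collecting the sign flips along the way, the symbol is +1.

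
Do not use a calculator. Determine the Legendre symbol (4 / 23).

Pull out 2^2: since 23 ≡ 7 (mod 8), (2/23) = +1, so (2/23)^2 = +1.
Reached (1/23) = 1. Collecting the sign flips along the way, the symbol is +1.

1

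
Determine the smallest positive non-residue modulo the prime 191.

7

(2/191) = +1, so 2 is a residue.
(3/191) = +1, so 3 is a residue.
(4/191) = +1, so 4 is a residue.
(5/191) = +1, so 5 is a residue.
(6/191) = +1, so 6 is a residue.
(7/191) = −1, so 7 is the smallest positive non-residue mod 191.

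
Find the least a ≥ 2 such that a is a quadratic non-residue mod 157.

2

(2/157) = −1, so 2 is the smallest positive non-residue mod 157.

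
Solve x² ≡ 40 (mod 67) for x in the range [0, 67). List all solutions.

24, 43

Since 67 ≡ 3 (mod 4), a square root of 40 is 40^((67+1)/4) = 40^17 mod 67.
Repeated squaring: 40^2≡59, 40^4≡64, 40^8≡9, 40^16≡14 (mod 67).
40^17 = 40^(16+1) ≡ 24 (mod 67).
Check: 24² = 576 ≡ 40 (mod 67). The two roots are 24 and 43.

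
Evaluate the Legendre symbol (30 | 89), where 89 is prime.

-1

Euler's criterion: (30/89) ≡ 30^44 (mod 89).
30^2 ≡ 10 (mod 89)
30^4 ≡ 11 (mod 89)
30^8 ≡ 32 (mod 89)
30^16 ≡ 45 (mod 89)
30^32 ≡ 67 (mod 89)
30^44 = 30^(32+8+4) ≡ 88 (mod 89).
Result is 88 ≡ −1, so (30/89) = −1.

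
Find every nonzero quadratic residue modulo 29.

Square k = 1,…,14 (k and 29−k give the same square):
1²=1, 2²=4, 3²=9, 4²=16, 5²=25, 6²≡7, 7²≡20, 8²≡6, 9²≡23, 10²≡13, 11²≡5, 12²≡28, 13²≡24, 14²≡22 (mod 29).
So the quadratic residues mod 29 are {1, 4, 5, 6, 7, 9, 13, 16, 20, 22, 23, 24, 25, 28}.

1 4 5 6 7 9 13 16 20 22 23 24 25 28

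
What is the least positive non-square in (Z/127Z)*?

3

(2/127) = +1, so 2 is a residue.
(3/127) = −1, so 3 is the smallest positive non-residue mod 127.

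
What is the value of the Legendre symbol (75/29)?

First reduce: 75 ≡ 17 (mod 29).
Reciprocity: 17 ≡ 1 and 29 ≡ 1 (mod 4), so (17/29) = +(29/17).
Reduce top mod 17: now compute (12/17).
Pull out 2^2: since 17 ≡ 1 (mod 8), (2/17) = +1, so (2/17)^2 = +1.
Reciprocity: 3 ≡ 3 and 17 ≡ 1 (mod 4), so (3/17) = +(17/3).
Reduce top mod 3: now compute (2/3).
Pull out 2: since 3 ≡ 3 (mod 8), (2/3) = -1.
Reached (1/3) = 1. Collecting the sign flips along the way, the symbol is -1.

-1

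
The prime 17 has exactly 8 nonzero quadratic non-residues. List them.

Square k = 1,…,8 (k and 17−k give the same square):
1²=1, 2²=4, 3²=9, 4²=16, 5²≡8, 6²≡2, 7²≡15, 8²≡13 (mod 17).
The residues are {1, 2, 4, 8, 9, 13, 15, 16}; the non-residues are the remaining 8 nonzero classes.

3,5,6,7,10,11,12,14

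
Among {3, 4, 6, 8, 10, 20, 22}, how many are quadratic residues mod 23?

4

(3/23) = +1 → QR.
(4/23) = +1 → QR.
(6/23) = +1 → QR.
(8/23) = +1 → QR.
(10/23) = -1 → non-residue.
(20/23) = -1 → non-residue.
(22/23) = -1 → non-residue.
Total quadratic residues among the 7: 4.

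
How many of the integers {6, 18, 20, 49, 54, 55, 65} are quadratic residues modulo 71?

5

(6/71) = +1 → QR.
(18/71) = +1 → QR.
(20/71) = +1 → QR.
(49/71) = +1 → QR.
(54/71) = +1 → QR.
(55/71) = -1 → non-residue.
(65/71) = -1 → non-residue.
Total quadratic residues among the 7: 5.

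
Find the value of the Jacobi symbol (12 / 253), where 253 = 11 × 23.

1

Pull out 2^2: since 253 ≡ 5 (mod 8), (2/253) = -1, so (2/253)^2 = +1.
Reciprocity: 3 ≡ 3 and 253 ≡ 1 (mod 4), so (3/253) = +(253/3).
Reduce top mod 3: now compute (1/3).
Reached (1/3) = 1. Collecting the sign flips along the way, the symbol is +1.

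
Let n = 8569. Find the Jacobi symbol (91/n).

Reciprocity: 91 ≡ 3 and 8569 ≡ 1 (mod 4), so (91/8569) = +(8569/91).
Reduce top mod 91: now compute (15/91).
Reciprocity: 15 ≡ 3 and 91 ≡ 3 (mod 4), so (15/91) = −(91/15).
Reduce top mod 15: now compute (1/15).
Reached (1/15) = 1. Collecting the sign flips along the way, the symbol is -1.

-1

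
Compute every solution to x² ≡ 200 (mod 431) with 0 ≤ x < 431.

156, 275

Since 431 ≡ 3 (mod 4), a square root of 200 is 200^((431+1)/4) = 200^108 mod 431.
Repeated squaring: 200^2≡348, 200^4≡424, 200^8≡49, 200^16≡246, 200^32≡176, 200^64≡375 (mod 431).
200^108 = 200^(64+32+8+4) ≡ 275 (mod 431).
Check: 275² = 75625 ≡ 200 (mod 431). The two roots are 156 and 275.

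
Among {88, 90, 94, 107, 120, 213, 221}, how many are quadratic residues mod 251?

(88/251) = +1 → QR.
(90/251) = -1 → non-residue.
(94/251) = +1 → QR.
(107/251) = -1 → non-residue.
(120/251) = -1 → non-residue.
(213/251) = -1 → non-residue.
(221/251) = +1 → QR.
Total quadratic residues among the 7: 3.

3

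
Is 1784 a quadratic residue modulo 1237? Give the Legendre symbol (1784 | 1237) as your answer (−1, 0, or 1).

First reduce: 1784 ≡ 547 (mod 1237).
Reciprocity: 547 ≡ 3 and 1237 ≡ 1 (mod 4), so (547/1237) = +(1237/547).
Reduce top mod 547: now compute (143/547).
Reciprocity: 143 ≡ 3 and 547 ≡ 3 (mod 4), so (143/547) = −(547/143).
Reduce top mod 143: now compute (118/143).
Pull out 2: since 143 ≡ 7 (mod 8), (2/143) = +1.
Reciprocity: 59 ≡ 3 and 143 ≡ 3 (mod 4), so (59/143) = −(143/59).
Reduce top mod 59: now compute (25/59).
Reciprocity: 25 ≡ 1 and 59 ≡ 3 (mod 4), so (25/59) = +(59/25).
Reduce top mod 25: now compute (9/25).
Reciprocity: 9 ≡ 1 and 25 ≡ 1 (mod 4), so (9/25) = +(25/9).
Reduce top mod 9: now compute (7/9).
Reciprocity: 7 ≡ 3 and 9 ≡ 1 (mod 4), so (7/9) = +(9/7).
Reduce top mod 7: now compute (2/7).
Pull out 2: since 7 ≡ 7 (mod 8), (2/7) = +1.
Reached (1/7) = 1. Collecting the sign flips along the way, the symbol is +1.

1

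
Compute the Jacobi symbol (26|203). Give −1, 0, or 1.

1

Pull out 2: since 203 ≡ 3 (mod 8), (2/203) = -1.
Reciprocity: 13 ≡ 1 and 203 ≡ 3 (mod 4), so (13/203) = +(203/13).
Reduce top mod 13: now compute (8/13).
Pull out 2^3: since 13 ≡ 5 (mod 8), (2/13) = -1, so (2/13)^3 = -1.
Reached (1/13) = 1. Collecting the sign flips along the way, the symbol is +1.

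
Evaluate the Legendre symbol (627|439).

First reduce: 627 ≡ 188 (mod 439).
Pull out 2^2: since 439 ≡ 7 (mod 8), (2/439) = +1, so (2/439)^2 = +1.
Reciprocity: 47 ≡ 3 and 439 ≡ 3 (mod 4), so (47/439) = −(439/47).
Reduce top mod 47: now compute (16/47).
Pull out 2^4: since 47 ≡ 7 (mod 8), (2/47) = +1, so (2/47)^4 = +1.
Reached (1/47) = 1. Collecting the sign flips along the way, the symbol is -1.

-1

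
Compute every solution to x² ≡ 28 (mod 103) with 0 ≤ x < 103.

Since 103 ≡ 3 (mod 4), a square root of 28 is 28^((103+1)/4) = 28^26 mod 103.
Repeated squaring: 28^2≡63, 28^4≡55, 28^8≡38, 28^16≡2 (mod 103).
28^26 = 28^(16+8+2) ≡ 50 (mod 103).
Check: 50² = 2500 ≡ 28 (mod 103). The two roots are 50 and 53.

50, 53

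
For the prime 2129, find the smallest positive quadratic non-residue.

3

(2/2129) = +1, so 2 is a residue.
(3/2129) = −1, so 3 is the smallest positive non-residue mod 2129.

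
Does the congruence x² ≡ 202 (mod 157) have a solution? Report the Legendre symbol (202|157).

First reduce: 202 ≡ 45 (mod 157).
Reciprocity: 45 ≡ 1 and 157 ≡ 1 (mod 4), so (45/157) = +(157/45).
Reduce top mod 45: now compute (22/45).
Pull out 2: since 45 ≡ 5 (mod 8), (2/45) = -1.
Reciprocity: 11 ≡ 3 and 45 ≡ 1 (mod 4), so (11/45) = +(45/11).
Reduce top mod 11: now compute (1/11).
Reached (1/11) = 1. Collecting the sign flips along the way, the symbol is -1.

-1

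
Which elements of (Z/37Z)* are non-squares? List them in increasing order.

2 5 6 8 13 14 15 17 18 19 20 22 23 24 29 31 32 35

Square k = 1,…,18 (k and 37−k give the same square):
1²=1, 2²=4, 3²=9, 4²=16, 5²=25, 6²=36, 7²≡12, 8²≡27, 9²≡7, 10²≡26, 11²≡10, 12²≡33, 13²≡21, 14²≡11, 15²≡3, 16²≡34, 17²≡30, 18²≡28 (mod 37).
The residues are {1, 3, 4, 7, 9, 10, 11, 12, 16, 21, 25, 26, 27, 28, 30, 33, 34, 36}; the non-residues are the remaining 18 nonzero classes.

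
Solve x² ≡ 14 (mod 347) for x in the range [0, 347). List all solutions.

19, 328

Since 347 ≡ 3 (mod 4), a square root of 14 is 14^((347+1)/4) = 14^87 mod 347.
Repeated squaring: 14^2≡196, 14^4≡246, 14^8≡138, 14^16≡306, 14^32≡293, 14^64≡140 (mod 347).
14^87 = 14^(64+16+4+2+1) ≡ 328 (mod 347).
Check: 328² = 107584 ≡ 14 (mod 347). The two roots are 19 and 328.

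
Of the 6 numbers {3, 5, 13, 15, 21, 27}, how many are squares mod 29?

(3/29) = -1 → non-residue.
(5/29) = +1 → QR.
(13/29) = +1 → QR.
(15/29) = -1 → non-residue.
(21/29) = -1 → non-residue.
(27/29) = -1 → non-residue.
Total quadratic residues among the 6: 2.

2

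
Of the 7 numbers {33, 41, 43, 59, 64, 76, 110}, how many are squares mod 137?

(33/137) = -1 → non-residue.
(41/137) = -1 → non-residue.
(43/137) = -1 → non-residue.
(59/137) = +1 → QR.
(64/137) = +1 → QR.
(76/137) = +1 → QR.
(110/137) = -1 → non-residue.
Total quadratic residues among the 7: 3.

3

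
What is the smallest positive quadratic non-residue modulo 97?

5

(2/97) = +1, so 2 is a residue.
(3/97) = +1, so 3 is a residue.
(4/97) = +1, so 4 is a residue.
(5/97) = −1, so 5 is the smallest positive non-residue mod 97.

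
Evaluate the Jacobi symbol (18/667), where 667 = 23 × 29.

-1

Pull out 2: since 667 ≡ 3 (mod 8), (2/667) = -1.
Reciprocity: 9 ≡ 1 and 667 ≡ 3 (mod 4), so (9/667) = +(667/9).
Reduce top mod 9: now compute (1/9).
Reached (1/9) = 1. Collecting the sign flips along the way, the symbol is -1.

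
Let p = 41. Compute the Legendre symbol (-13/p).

First reduce: -13 ≡ 28 (mod 41).
Pull out 2^2: since 41 ≡ 1 (mod 8), (2/41) = +1, so (2/41)^2 = +1.
Reciprocity: 7 ≡ 3 and 41 ≡ 1 (mod 4), so (7/41) = +(41/7).
Reduce top mod 7: now compute (6/7).
Pull out 2: since 7 ≡ 7 (mod 8), (2/7) = +1.
Reciprocity: 3 ≡ 3 and 7 ≡ 3 (mod 4), so (3/7) = −(7/3).
Reduce top mod 3: now compute (1/3).
Reached (1/3) = 1. Collecting the sign flips along the way, the symbol is -1.

-1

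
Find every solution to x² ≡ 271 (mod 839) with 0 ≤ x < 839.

293, 546

Since 839 ≡ 3 (mod 4), a square root of 271 is 271^((839+1)/4) = 271^210 mod 839.
Repeated squaring: 271^2≡448, 271^4≡183, 271^8≡768, 271^16≡7, 271^32≡49, 271^64≡723, 271^128≡32 (mod 839).
271^210 = 271^(128+64+16+2) ≡ 293 (mod 839).
Check: 293² = 85849 ≡ 271 (mod 839). The two roots are 293 and 546.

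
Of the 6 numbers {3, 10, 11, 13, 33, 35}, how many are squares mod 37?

4

(3/37) = +1 → QR.
(10/37) = +1 → QR.
(11/37) = +1 → QR.
(13/37) = -1 → non-residue.
(33/37) = +1 → QR.
(35/37) = -1 → non-residue.
Total quadratic residues among the 6: 4.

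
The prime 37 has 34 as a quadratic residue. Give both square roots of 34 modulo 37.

16, 21

37 ≡ 1 (mod 4), so we find a root by search.
Trying successive values, 16² = 256 ≡ 34 (mod 37). The other root is 37 − 16 = 21.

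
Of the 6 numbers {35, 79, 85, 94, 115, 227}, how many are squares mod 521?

1

(35/521) = -1 → non-residue.
(79/521) = -1 → non-residue.
(85/521) = -1 → non-residue.
(94/521) = +1 → QR.
(115/521) = -1 → non-residue.
(227/521) = -1 → non-residue.
Total quadratic residues among the 6: 1.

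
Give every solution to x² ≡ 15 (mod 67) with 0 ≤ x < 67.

22, 45

Since 67 ≡ 3 (mod 4), a square root of 15 is 15^((67+1)/4) = 15^17 mod 67.
Repeated squaring: 15^2≡24, 15^4≡40, 15^8≡59, 15^16≡64 (mod 67).
15^17 = 15^(16+1) ≡ 22 (mod 67).
Check: 22² = 484 ≡ 15 (mod 67). The two roots are 22 and 45.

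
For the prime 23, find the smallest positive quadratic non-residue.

(2/23) = +1, so 2 is a residue.
(3/23) = +1, so 3 is a residue.
(4/23) = +1, so 4 is a residue.
(5/23) = −1, so 5 is the smallest positive non-residue mod 23.

5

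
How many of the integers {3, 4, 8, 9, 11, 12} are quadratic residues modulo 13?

(3/13) = +1 → QR.
(4/13) = +1 → QR.
(8/13) = -1 → non-residue.
(9/13) = +1 → QR.
(11/13) = -1 → non-residue.
(12/13) = +1 → QR.
Total quadratic residues among the 6: 4.

4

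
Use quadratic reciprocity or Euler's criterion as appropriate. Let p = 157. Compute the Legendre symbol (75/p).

1

Reciprocity: 75 ≡ 3 and 157 ≡ 1 (mod 4), so (75/157) = +(157/75).
Reduce top mod 75: now compute (7/75).
Reciprocity: 7 ≡ 3 and 75 ≡ 3 (mod 4), so (7/75) = −(75/7).
Reduce top mod 7: now compute (5/7).
Reciprocity: 5 ≡ 1 and 7 ≡ 3 (mod 4), so (5/7) = +(7/5).
Reduce top mod 5: now compute (2/5).
Pull out 2: since 5 ≡ 5 (mod 8), (2/5) = -1.
Reached (1/5) = 1. Collecting the sign flips along the way, the symbol is +1.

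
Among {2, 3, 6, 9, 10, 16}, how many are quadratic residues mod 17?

3

(2/17) = +1 → QR.
(3/17) = -1 → non-residue.
(6/17) = -1 → non-residue.
(9/17) = +1 → QR.
(10/17) = -1 → non-residue.
(16/17) = +1 → QR.
Total quadratic residues among the 6: 3.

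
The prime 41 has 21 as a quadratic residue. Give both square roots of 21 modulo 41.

12, 29

41 ≡ 1 (mod 4), so we find a root by search.
Trying successive values, 12² = 144 ≡ 21 (mod 41). The other root is 41 − 12 = 29.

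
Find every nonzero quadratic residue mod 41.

Square k = 1,…,20 (k and 41−k give the same square):
1²=1, 2²=4, 3²=9, 4²=16, 5²=25, 6²=36, 7²≡8, 8²≡23, 9²≡40, 10²≡18, 11²≡39, 12²≡21, 13²≡5, 14²≡32, 15²≡20, 16²≡10, 17²≡2, 18²≡37, 19²≡33, 20²≡31 (mod 41).
So the quadratic residues mod 41 are {1, 2, 4, 5, 8, 9, 10, 16, 18, 20, 21, 23, 25, 31, 32, 33, 36, 37, 39, 40}.

1 2 4 5 8 9 10 16 18 20 21 23 25 31 32 33 36 37 39 40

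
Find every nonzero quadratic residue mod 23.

Square k = 1,…,11 (k and 23−k give the same square):
1²=1, 2²=4, 3²=9, 4²=16, 5²≡2, 6²≡13, 7²≡3, 8²≡18, 9²≡12, 10²≡8, 11²≡6 (mod 23).
So the quadratic residues mod 23 are {1, 2, 3, 4, 6, 8, 9, 12, 13, 16, 18}.

1,2,3,4,6,8,9,12,13,16,18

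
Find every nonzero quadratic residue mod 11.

Square k = 1,…,5 (k and 11−k give the same square):
1²=1, 2²=4, 3²=9, 4²≡5, 5²≡3 (mod 11).
So the quadratic residues mod 11 are {1, 3, 4, 5, 9}.

1, 3, 4, 5, 9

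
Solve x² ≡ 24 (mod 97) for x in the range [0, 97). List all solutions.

11, 86

97 ≡ 1 (mod 4), so we find a root by search.
Trying successive values, 11² = 121 ≡ 24 (mod 97). The other root is 97 − 11 = 86.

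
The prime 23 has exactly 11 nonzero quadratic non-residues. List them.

Square k = 1,…,11 (k and 23−k give the same square):
1²=1, 2²=4, 3²=9, 4²=16, 5²≡2, 6²≡13, 7²≡3, 8²≡18, 9²≡12, 10²≡8, 11²≡6 (mod 23).
The residues are {1, 2, 3, 4, 6, 8, 9, 12, 13, 16, 18}; the non-residues are the remaining 11 nonzero classes.

5 7 10 11 14 15 17 19 20 21 22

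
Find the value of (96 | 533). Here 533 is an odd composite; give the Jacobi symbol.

1

Pull out 2^5: since 533 ≡ 5 (mod 8), (2/533) = -1, so (2/533)^5 = -1.
Reciprocity: 3 ≡ 3 and 533 ≡ 1 (mod 4), so (3/533) = +(533/3).
Reduce top mod 3: now compute (2/3).
Pull out 2: since 3 ≡ 3 (mod 8), (2/3) = -1.
Reached (1/3) = 1. Collecting the sign flips along the way, the symbol is +1.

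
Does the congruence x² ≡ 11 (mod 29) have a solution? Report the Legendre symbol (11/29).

-1

Reciprocity: 11 ≡ 3 and 29 ≡ 1 (mod 4), so (11/29) = +(29/11).
Reduce top mod 11: now compute (7/11).
Reciprocity: 7 ≡ 3 and 11 ≡ 3 (mod 4), so (7/11) = −(11/7).
Reduce top mod 7: now compute (4/7).
Pull out 2^2: since 7 ≡ 7 (mod 8), (2/7) = +1, so (2/7)^2 = +1.
Reached (1/7) = 1. Collecting the sign flips along the way, the symbol is -1.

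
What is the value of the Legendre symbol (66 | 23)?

-1

First reduce: 66 ≡ 20 (mod 23).
Pull out 2^2: since 23 ≡ 7 (mod 8), (2/23) = +1, so (2/23)^2 = +1.
Reciprocity: 5 ≡ 1 and 23 ≡ 3 (mod 4), so (5/23) = +(23/5).
Reduce top mod 5: now compute (3/5).
Reciprocity: 3 ≡ 3 and 5 ≡ 1 (mod 4), so (3/5) = +(5/3).
Reduce top mod 3: now compute (2/3).
Pull out 2: since 3 ≡ 3 (mod 8), (2/3) = -1.
Reached (1/3) = 1. Collecting the sign flips along the way, the symbol is -1.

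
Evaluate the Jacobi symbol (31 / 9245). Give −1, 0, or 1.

Reciprocity: 31 ≡ 3 and 9245 ≡ 1 (mod 4), so (31/9245) = +(9245/31).
Reduce top mod 31: now compute (7/31).
Reciprocity: 7 ≡ 3 and 31 ≡ 3 (mod 4), so (7/31) = −(31/7).
Reduce top mod 7: now compute (3/7).
Reciprocity: 3 ≡ 3 and 7 ≡ 3 (mod 4), so (3/7) = −(7/3).
Reduce top mod 3: now compute (1/3).
Reached (1/3) = 1. Collecting the sign flips along the way, the symbol is +1.

1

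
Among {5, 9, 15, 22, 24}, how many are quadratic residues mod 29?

4

(5/29) = +1 → QR.
(9/29) = +1 → QR.
(15/29) = -1 → non-residue.
(22/29) = +1 → QR.
(24/29) = +1 → QR.
Total quadratic residues among the 5: 4.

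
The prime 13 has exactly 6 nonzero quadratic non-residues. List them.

Square k = 1,…,6 (k and 13−k give the same square):
1²=1, 2²=4, 3²=9, 4²≡3, 5²≡12, 6²≡10 (mod 13).
The residues are {1, 3, 4, 9, 10, 12}; the non-residues are the remaining 6 nonzero classes.

2,5,6,7,8,11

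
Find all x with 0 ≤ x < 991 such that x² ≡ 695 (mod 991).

422, 569

Since 991 ≡ 3 (mod 4), a square root of 695 is 695^((991+1)/4) = 695^248 mod 991.
Repeated squaring: 695^2≡408, 695^4≡967, 695^8≡576, 695^16≡782, 695^32≡77, 695^64≡974, 695^128≡289 (mod 991).
695^248 = 695^(128+64+32+16+8) ≡ 422 (mod 991).
Check: 422² = 178084 ≡ 695 (mod 991). The two roots are 422 and 569.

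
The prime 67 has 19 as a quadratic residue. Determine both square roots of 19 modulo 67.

Since 67 ≡ 3 (mod 4), a square root of 19 is 19^((67+1)/4) = 19^17 mod 67.
Repeated squaring: 19^2≡26, 19^4≡6, 19^8≡36, 19^16≡23 (mod 67).
19^17 = 19^(16+1) ≡ 35 (mod 67).
Check: 35² = 1225 ≡ 19 (mod 67). The two roots are 32 and 35.

32, 35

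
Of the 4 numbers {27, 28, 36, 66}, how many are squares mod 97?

3

(27/97) = +1 → QR.
(28/97) = -1 → non-residue.
(36/97) = +1 → QR.
(66/97) = +1 → QR.
Total quadratic residues among the 4: 3.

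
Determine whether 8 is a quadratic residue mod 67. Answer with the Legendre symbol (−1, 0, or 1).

Euler's criterion: (8/67) ≡ 8^33 (mod 67).
8^2 ≡ 64 (mod 67)
8^4 ≡ 9 (mod 67)
8^8 ≡ 14 (mod 67)
8^16 ≡ 62 (mod 67)
8^32 ≡ 25 (mod 67)
8^33 = 8^(32+1) ≡ 66 (mod 67).
Result is 66 ≡ −1, so (8/67) = −1.

-1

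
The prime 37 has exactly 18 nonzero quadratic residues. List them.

Square k = 1,…,18 (k and 37−k give the same square):
1²=1, 2²=4, 3²=9, 4²=16, 5²=25, 6²=36, 7²≡12, 8²≡27, 9²≡7, 10²≡26, 11²≡10, 12²≡33, 13²≡21, 14²≡11, 15²≡3, 16²≡34, 17²≡30, 18²≡28 (mod 37).
So the quadratic residues mod 37 are {1, 3, 4, 7, 9, 10, 11, 12, 16, 21, 25, 26, 27, 28, 30, 33, 34, 36}.

1, 3, 4, 7, 9, 10, 11, 12, 16, 21, 25, 26, 27, 28, 30, 33, 34, 36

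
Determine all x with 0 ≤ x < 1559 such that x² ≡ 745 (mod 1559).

Since 1559 ≡ 3 (mod 4), a square root of 745 is 745^((1559+1)/4) = 745^390 mod 1559.
Repeated squaring: 745^2≡21, 745^4≡441, 745^8≡1165, 745^16≡895, 745^32≡1258, 745^64≡179, 745^128≡861, 745^256≡796 (mod 1559).
745^390 = 745^(256+128+4+2) ≡ 48 (mod 1559).
Check: 48² = 2304 ≡ 745 (mod 1559). The two roots are 48 and 1511.

48, 1511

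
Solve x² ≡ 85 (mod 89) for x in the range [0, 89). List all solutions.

21, 68

89 ≡ 1 (mod 4), so we find a root by search.
Trying successive values, 21² = 441 ≡ 85 (mod 89). The other root is 89 − 21 = 68.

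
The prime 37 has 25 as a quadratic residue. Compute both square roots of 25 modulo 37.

5, 32

37 ≡ 1 (mod 4), so we find a root by search.
Trying successive values, 5² = 25 ≡ 25 (mod 37). The other root is 37 − 5 = 32.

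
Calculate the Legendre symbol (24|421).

-1

Euler's criterion: (24/421) ≡ 24^210 (mod 421).
24^2 ≡ 155 (mod 421)
24^4 ≡ 28 (mod 421)
24^8 ≡ 363 (mod 421)
24^16 ≡ 417 (mod 421)
24^32 ≡ 16 (mod 421)
24^64 ≡ 256 (mod 421)
24^128 ≡ 281 (mod 421)
24^210 = 24^(128+64+16+2) ≡ 420 (mod 421).
Result is 420 ≡ −1, so (24/421) = −1.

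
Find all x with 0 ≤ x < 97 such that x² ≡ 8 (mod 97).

28, 69

97 ≡ 1 (mod 4), so we find a root by search.
Trying successive values, 28² = 784 ≡ 8 (mod 97). The other root is 97 − 28 = 69.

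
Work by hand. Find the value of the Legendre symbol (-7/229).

First reduce: -7 ≡ 222 (mod 229).
Pull out 2: since 229 ≡ 5 (mod 8), (2/229) = -1.
Reciprocity: 111 ≡ 3 and 229 ≡ 1 (mod 4), so (111/229) = +(229/111).
Reduce top mod 111: now compute (7/111).
Reciprocity: 7 ≡ 3 and 111 ≡ 3 (mod 4), so (7/111) = −(111/7).
Reduce top mod 7: now compute (6/7).
Pull out 2: since 7 ≡ 7 (mod 8), (2/7) = +1.
Reciprocity: 3 ≡ 3 and 7 ≡ 3 (mod 4), so (3/7) = −(7/3).
Reduce top mod 3: now compute (1/3).
Reached (1/3) = 1. Collecting the sign flips along the way, the symbol is -1.

-1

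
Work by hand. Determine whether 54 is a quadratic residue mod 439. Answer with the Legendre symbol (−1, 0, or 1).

Pull out 2: since 439 ≡ 7 (mod 8), (2/439) = +1.
Reciprocity: 27 ≡ 3 and 439 ≡ 3 (mod 4), so (27/439) = −(439/27).
Reduce top mod 27: now compute (7/27).
Reciprocity: 7 ≡ 3 and 27 ≡ 3 (mod 4), so (7/27) = −(27/7).
Reduce top mod 7: now compute (6/7).
Pull out 2: since 7 ≡ 7 (mod 8), (2/7) = +1.
Reciprocity: 3 ≡ 3 and 7 ≡ 3 (mod 4), so (3/7) = −(7/3).
Reduce top mod 3: now compute (1/3).
Reached (1/3) = 1. Collecting the sign flips along the way, the symbol is -1.

-1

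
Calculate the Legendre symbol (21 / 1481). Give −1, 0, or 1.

-1

Reciprocity: 21 ≡ 1 and 1481 ≡ 1 (mod 4), so (21/1481) = +(1481/21).
Reduce top mod 21: now compute (11/21).
Reciprocity: 11 ≡ 3 and 21 ≡ 1 (mod 4), so (11/21) = +(21/11).
Reduce top mod 11: now compute (10/11).
Pull out 2: since 11 ≡ 3 (mod 8), (2/11) = -1.
Reciprocity: 5 ≡ 1 and 11 ≡ 3 (mod 4), so (5/11) = +(11/5).
Reduce top mod 5: now compute (1/5).
Reached (1/5) = 1. Collecting the sign flips along the way, the symbol is -1.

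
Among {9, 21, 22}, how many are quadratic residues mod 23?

1

(9/23) = +1 → QR.
(21/23) = -1 → non-residue.
(22/23) = -1 → non-residue.
Total quadratic residues among the 3: 1.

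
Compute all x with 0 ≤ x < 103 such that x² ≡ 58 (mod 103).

Since 103 ≡ 3 (mod 4), a square root of 58 is 58^((103+1)/4) = 58^26 mod 103.
Repeated squaring: 58^2≡68, 58^4≡92, 58^8≡18, 58^16≡15 (mod 103).
58^26 = 58^(16+8+2) ≡ 26 (mod 103).
Check: 26² = 676 ≡ 58 (mod 103). The two roots are 26 and 77.

26, 77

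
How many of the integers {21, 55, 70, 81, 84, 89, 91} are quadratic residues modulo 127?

(21/127) = +1 → QR.
(55/127) = -1 → non-residue.
(70/127) = +1 → QR.
(81/127) = +1 → QR.
(84/127) = +1 → QR.
(89/127) = -1 → non-residue.
(91/127) = -1 → non-residue.
Total quadratic residues among the 7: 4.

4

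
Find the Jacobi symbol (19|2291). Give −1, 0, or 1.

-1

Reciprocity: 19 ≡ 3 and 2291 ≡ 3 (mod 4), so (19/2291) = −(2291/19).
Reduce top mod 19: now compute (11/19).
Reciprocity: 11 ≡ 3 and 19 ≡ 3 (mod 4), so (11/19) = −(19/11).
Reduce top mod 11: now compute (8/11).
Pull out 2^3: since 11 ≡ 3 (mod 8), (2/11) = -1, so (2/11)^3 = -1.
Reached (1/11) = 1. Collecting the sign flips along the way, the symbol is -1.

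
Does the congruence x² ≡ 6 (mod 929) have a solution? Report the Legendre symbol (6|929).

-1

Pull out 2: since 929 ≡ 1 (mod 8), (2/929) = +1.
Reciprocity: 3 ≡ 3 and 929 ≡ 1 (mod 4), so (3/929) = +(929/3).
Reduce top mod 3: now compute (2/3).
Pull out 2: since 3 ≡ 3 (mod 8), (2/3) = -1.
Reached (1/3) = 1. Collecting the sign flips along the way, the symbol is -1.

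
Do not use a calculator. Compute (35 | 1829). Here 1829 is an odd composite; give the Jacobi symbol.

1

Reciprocity: 35 ≡ 3 and 1829 ≡ 1 (mod 4), so (35/1829) = +(1829/35).
Reduce top mod 35: now compute (9/35).
Reciprocity: 9 ≡ 1 and 35 ≡ 3 (mod 4), so (9/35) = +(35/9).
Reduce top mod 9: now compute (8/9).
Pull out 2^3: since 9 ≡ 1 (mod 8), (2/9) = +1, so (2/9)^3 = +1.
Reached (1/9) = 1. Collecting the sign flips along the way, the symbol is +1.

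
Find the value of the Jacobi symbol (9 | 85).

1

Reciprocity: 9 ≡ 1 and 85 ≡ 1 (mod 4), so (9/85) = +(85/9).
Reduce top mod 9: now compute (4/9).
Pull out 2^2: since 9 ≡ 1 (mod 8), (2/9) = +1, so (2/9)^2 = +1.
Reached (1/9) = 1. Collecting the sign flips along the way, the symbol is +1.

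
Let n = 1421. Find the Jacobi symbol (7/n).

0

Reciprocity: 7 ≡ 3 and 1421 ≡ 1 (mod 4), so (7/1421) = +(1421/7).
Reduce top mod 7: now compute (0/7).
Top reduces to 0: gcd > 1, so the symbol is 0.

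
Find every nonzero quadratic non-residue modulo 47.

Square k = 1,…,23 (k and 47−k give the same square):
1²=1, 2²=4, 3²=9, 4²=16, 5²=25, 6²=36, 7²≡2, 8²≡17, 9²≡34, 10²≡6, 11²≡27, 12²≡3, 13²≡28, 14²≡8, 15²≡37, 16²≡21, 17²≡7, 18²≡42, 19²≡32, 20²≡24, 21²≡18, 22²≡14, 23²≡12 (mod 47).
The residues are {1, 2, 3, 4, 6, 7, 8, 9, 12, 14, 16, 17, 18, 21, 24, 25, 27, 28, 32, 34, 36, 37, 42}; the non-residues are the remaining 23 nonzero classes.

5 10 11 13 15 19 20 22 23 26 29 30 31 33 35 38 39 40 41 43 44 45 46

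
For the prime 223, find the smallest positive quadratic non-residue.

3

(2/223) = +1, so 2 is a residue.
(3/223) = −1, so 3 is the smallest positive non-residue mod 223.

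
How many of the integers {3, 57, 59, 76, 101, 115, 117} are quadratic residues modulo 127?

3

(3/127) = -1 → non-residue.
(57/127) = -1 → non-residue.
(59/127) = -1 → non-residue.
(76/127) = +1 → QR.
(101/127) = -1 → non-residue.
(115/127) = +1 → QR.
(117/127) = +1 → QR.
Total quadratic residues among the 7: 3.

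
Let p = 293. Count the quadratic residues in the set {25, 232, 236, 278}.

(25/293) = +1 → QR.
(232/293) = +1 → QR.
(236/293) = +1 → QR.
(278/293) = +1 → QR.
Total quadratic residues among the 4: 4.

4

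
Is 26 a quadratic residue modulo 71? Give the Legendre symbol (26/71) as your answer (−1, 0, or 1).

-1

Euler's criterion: (26/71) ≡ 26^35 (mod 71).
26^2 ≡ 37 (mod 71)
26^4 ≡ 20 (mod 71)
26^8 ≡ 45 (mod 71)
26^16 ≡ 37 (mod 71)
26^32 ≡ 20 (mod 71)
26^35 = 26^(32+2+1) ≡ 70 (mod 71).
Result is 70 ≡ −1, so (26/71) = −1.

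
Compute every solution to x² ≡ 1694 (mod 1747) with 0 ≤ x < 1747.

Since 1747 ≡ 3 (mod 4), a square root of 1694 is 1694^((1747+1)/4) = 1694^437 mod 1747.
Repeated squaring: 1694^2≡1062, 1694^4≡1029, 1694^8≡159, 1694^16≡823, 1694^32≡1240, 1694^64≡240, 1694^128≡1696, 1694^256≡854 (mod 1747).
1694^437 = 1694^(256+128+32+16+4+1) ≡ 213 (mod 1747).
Check: 213² = 45369 ≡ 1694 (mod 1747). The two roots are 213 and 1534.

213, 1534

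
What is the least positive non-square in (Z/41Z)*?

(2/41) = +1, so 2 is a residue.
(3/41) = −1, so 3 is the smallest positive non-residue mod 41.

3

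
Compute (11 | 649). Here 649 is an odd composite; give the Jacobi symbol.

0

Reciprocity: 11 ≡ 3 and 649 ≡ 1 (mod 4), so (11/649) = +(649/11).
Reduce top mod 11: now compute (0/11).
Top reduces to 0: gcd > 1, so the symbol is 0.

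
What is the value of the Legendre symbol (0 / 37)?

Top reduces to 0: gcd > 1, so the symbol is 0.

0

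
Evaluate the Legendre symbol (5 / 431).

1

Reciprocity: 5 ≡ 1 and 431 ≡ 3 (mod 4), so (5/431) = +(431/5).
Reduce top mod 5: now compute (1/5).
Reached (1/5) = 1. Collecting the sign flips along the way, the symbol is +1.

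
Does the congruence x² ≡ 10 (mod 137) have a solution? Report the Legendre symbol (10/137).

-1

Pull out 2: since 137 ≡ 1 (mod 8), (2/137) = +1.
Reciprocity: 5 ≡ 1 and 137 ≡ 1 (mod 4), so (5/137) = +(137/5).
Reduce top mod 5: now compute (2/5).
Pull out 2: since 5 ≡ 5 (mod 8), (2/5) = -1.
Reached (1/5) = 1. Collecting the sign flips along the way, the symbol is -1.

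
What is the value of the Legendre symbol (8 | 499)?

Euler's criterion: (8/499) ≡ 8^249 (mod 499).
8^2 ≡ 64 (mod 499)
8^4 ≡ 104 (mod 499)
8^8 ≡ 337 (mod 499)
8^16 ≡ 296 (mod 499)
8^32 ≡ 291 (mod 499)
8^64 ≡ 350 (mod 499)
8^128 ≡ 245 (mod 499)
8^249 = 8^(128+64+32+16+8+1) ≡ 498 (mod 499).
Result is 498 ≡ −1, so (8/499) = −1.

-1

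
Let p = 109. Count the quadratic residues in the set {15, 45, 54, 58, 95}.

(15/109) = +1 → QR.
(45/109) = +1 → QR.
(54/109) = -1 → non-residue.
(58/109) = -1 → non-residue.
(95/109) = -1 → non-residue.
Total quadratic residues among the 5: 2.

2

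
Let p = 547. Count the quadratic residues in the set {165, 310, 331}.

1

(165/547) = +1 → QR.
(310/547) = -1 → non-residue.
(331/547) = -1 → non-residue.
Total quadratic residues among the 3: 1.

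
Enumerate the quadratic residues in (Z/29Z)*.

1, 4, 5, 6, 7, 9, 13, 16, 20, 22, 23, 24, 25, 28

Square k = 1,…,14 (k and 29−k give the same square):
1²=1, 2²=4, 3²=9, 4²=16, 5²=25, 6²≡7, 7²≡20, 8²≡6, 9²≡23, 10²≡13, 11²≡5, 12²≡28, 13²≡24, 14²≡22 (mod 29).
So the quadratic residues mod 29 are {1, 4, 5, 6, 7, 9, 13, 16, 20, 22, 23, 24, 25, 28}.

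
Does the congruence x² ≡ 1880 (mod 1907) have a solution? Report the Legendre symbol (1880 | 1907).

-1

Pull out 2^3: since 1907 ≡ 3 (mod 8), (2/1907) = -1, so (2/1907)^3 = -1.
Reciprocity: 235 ≡ 3 and 1907 ≡ 3 (mod 4), so (235/1907) = −(1907/235).
Reduce top mod 235: now compute (27/235).
Reciprocity: 27 ≡ 3 and 235 ≡ 3 (mod 4), so (27/235) = −(235/27).
Reduce top mod 27: now compute (19/27).
Reciprocity: 19 ≡ 3 and 27 ≡ 3 (mod 4), so (19/27) = −(27/19).
Reduce top mod 19: now compute (8/19).
Pull out 2^3: since 19 ≡ 3 (mod 8), (2/19) = -1, so (2/19)^3 = -1.
Reached (1/19) = 1. Collecting the sign flips along the way, the symbol is -1.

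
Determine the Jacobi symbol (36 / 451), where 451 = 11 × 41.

1

Pull out 2^2: since 451 ≡ 3 (mod 8), (2/451) = -1, so (2/451)^2 = +1.
Reciprocity: 9 ≡ 1 and 451 ≡ 3 (mod 4), so (9/451) = +(451/9).
Reduce top mod 9: now compute (1/9).
Reached (1/9) = 1. Collecting the sign flips along the way, the symbol is +1.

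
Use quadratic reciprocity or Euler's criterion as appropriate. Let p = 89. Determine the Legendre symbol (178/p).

0

First reduce: 178 ≡ 0 (mod 89).
Top reduces to 0: gcd > 1, so the symbol is 0.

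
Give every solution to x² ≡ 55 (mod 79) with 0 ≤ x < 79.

23, 56

Since 79 ≡ 3 (mod 4), a square root of 55 is 55^((79+1)/4) = 55^20 mod 79.
Repeated squaring: 55^2≡23, 55^4≡55, 55^8≡23, 55^16≡55 (mod 79).
55^20 = 55^(16+4) ≡ 23 (mod 79).
Check: 23² = 529 ≡ 55 (mod 79). The two roots are 23 and 56.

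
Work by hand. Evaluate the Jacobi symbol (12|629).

-1

Pull out 2^2: since 629 ≡ 5 (mod 8), (2/629) = -1, so (2/629)^2 = +1.
Reciprocity: 3 ≡ 3 and 629 ≡ 1 (mod 4), so (3/629) = +(629/3).
Reduce top mod 3: now compute (2/3).
Pull out 2: since 3 ≡ 3 (mod 8), (2/3) = -1.
Reached (1/3) = 1. Collecting the sign flips along the way, the symbol is -1.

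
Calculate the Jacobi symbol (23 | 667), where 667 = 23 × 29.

Reciprocity: 23 ≡ 3 and 667 ≡ 3 (mod 4), so (23/667) = −(667/23).
Reduce top mod 23: now compute (0/23).
Top reduces to 0: gcd > 1, so the symbol is 0.

0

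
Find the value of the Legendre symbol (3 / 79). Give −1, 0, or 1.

-1

Euler's criterion: (3/79) ≡ 3^39 (mod 79).
3^2 ≡ 9 (mod 79)
3^4 ≡ 2 (mod 79)
3^8 ≡ 4 (mod 79)
3^16 ≡ 16 (mod 79)
3^32 ≡ 19 (mod 79)
3^39 = 3^(32+4+2+1) ≡ 78 (mod 79).
Result is 78 ≡ −1, so (3/79) = −1.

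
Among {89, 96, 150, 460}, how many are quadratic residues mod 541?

1

(89/541) = -1 → non-residue.
(96/541) = -1 → non-residue.
(150/541) = -1 → non-residue.
(460/541) = +1 → QR.
Total quadratic residues among the 4: 1.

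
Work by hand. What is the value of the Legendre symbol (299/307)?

1

Reciprocity: 299 ≡ 3 and 307 ≡ 3 (mod 4), so (299/307) = −(307/299).
Reduce top mod 299: now compute (8/299).
Pull out 2^3: since 299 ≡ 3 (mod 8), (2/299) = -1, so (2/299)^3 = -1.
Reached (1/299) = 1. Collecting the sign flips along the way, the symbol is +1.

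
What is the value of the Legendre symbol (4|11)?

Pull out 2^2: since 11 ≡ 3 (mod 8), (2/11) = -1, so (2/11)^2 = +1.
Reached (1/11) = 1. Collecting the sign flips along the way, the symbol is +1.

1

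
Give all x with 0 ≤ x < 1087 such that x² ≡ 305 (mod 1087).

434, 653

Since 1087 ≡ 3 (mod 4), a square root of 305 is 305^((1087+1)/4) = 305^272 mod 1087.
Repeated squaring: 305^2≡630, 305^4≡145, 305^8≡372, 305^16≡335, 305^32≡264, 305^64≡128, 305^128≡79, 305^256≡806 (mod 1087).
305^272 = 305^(256+16) ≡ 434 (mod 1087).
Check: 434² = 188356 ≡ 305 (mod 1087). The two roots are 434 and 653.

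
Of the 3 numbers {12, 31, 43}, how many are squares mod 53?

(12/53) = -1 → non-residue.
(31/53) = -1 → non-residue.
(43/53) = +1 → QR.
Total quadratic residues among the 3: 1.

1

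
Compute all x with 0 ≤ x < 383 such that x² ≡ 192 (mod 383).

Since 383 ≡ 3 (mod 4), a square root of 192 is 192^((383+1)/4) = 192^96 mod 383.
Repeated squaring: 192^2≡96, 192^4≡24, 192^8≡193, 192^16≡98, 192^32≡29, 192^64≡75 (mod 383).
192^96 = 192^(64+32) ≡ 260 (mod 383).
Check: 260² = 67600 ≡ 192 (mod 383). The two roots are 123 and 260.

123, 260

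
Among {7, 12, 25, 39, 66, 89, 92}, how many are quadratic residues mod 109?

(7/109) = +1 → QR.
(12/109) = +1 → QR.
(25/109) = +1 → QR.
(39/109) = -1 → non-residue.
(66/109) = +1 → QR.
(89/109) = +1 → QR.
(92/109) = -1 → non-residue.
Total quadratic residues among the 7: 5.

5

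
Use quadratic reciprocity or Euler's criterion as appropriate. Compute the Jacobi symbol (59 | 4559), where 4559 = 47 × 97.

Reciprocity: 59 ≡ 3 and 4559 ≡ 3 (mod 4), so (59/4559) = −(4559/59).
Reduce top mod 59: now compute (16/59).
Pull out 2^4: since 59 ≡ 3 (mod 8), (2/59) = -1, so (2/59)^4 = +1.
Reached (1/59) = 1. Collecting the sign flips along the way, the symbol is -1.

-1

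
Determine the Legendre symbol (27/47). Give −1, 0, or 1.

Reciprocity: 27 ≡ 3 and 47 ≡ 3 (mod 4), so (27/47) = −(47/27).
Reduce top mod 27: now compute (20/27).
Pull out 2^2: since 27 ≡ 3 (mod 8), (2/27) = -1, so (2/27)^2 = +1.
Reciprocity: 5 ≡ 1 and 27 ≡ 3 (mod 4), so (5/27) = +(27/5).
Reduce top mod 5: now compute (2/5).
Pull out 2: since 5 ≡ 5 (mod 8), (2/5) = -1.
Reached (1/5) = 1. Collecting the sign flips along the way, the symbol is +1.

1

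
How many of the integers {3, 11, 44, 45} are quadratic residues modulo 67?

0

(3/67) = -1 → non-residue.
(11/67) = -1 → non-residue.
(44/67) = -1 → non-residue.
(45/67) = -1 → non-residue.
Total quadratic residues among the 4: 0.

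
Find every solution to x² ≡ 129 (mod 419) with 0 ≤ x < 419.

Since 419 ≡ 3 (mod 4), a square root of 129 is 129^((419+1)/4) = 129^105 mod 419.
Repeated squaring: 129^2≡300, 129^4≡334, 129^8≡102, 129^16≡348, 129^32≡13, 129^64≡169 (mod 419).
129^105 = 129^(64+32+8+1) ≡ 59 (mod 419).
Check: 59² = 3481 ≡ 129 (mod 419). The two roots are 59 and 360.

59, 360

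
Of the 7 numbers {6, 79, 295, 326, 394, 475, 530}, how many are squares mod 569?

2

(6/569) = -1 → non-residue.
(79/569) = +1 → QR.
(295/569) = -1 → non-residue.
(326/569) = -1 → non-residue.
(394/569) = +1 → QR.
(475/569) = -1 → non-residue.
(530/569) = -1 → non-residue.
Total quadratic residues among the 7: 2.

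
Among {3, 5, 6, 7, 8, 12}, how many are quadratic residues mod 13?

(3/13) = +1 → QR.
(5/13) = -1 → non-residue.
(6/13) = -1 → non-residue.
(7/13) = -1 → non-residue.
(8/13) = -1 → non-residue.
(12/13) = +1 → QR.
Total quadratic residues among the 6: 2.

2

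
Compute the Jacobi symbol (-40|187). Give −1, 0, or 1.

First reduce: -40 ≡ 147 (mod 187).
Reciprocity: 147 ≡ 3 and 187 ≡ 3 (mod 4), so (147/187) = −(187/147).
Reduce top mod 147: now compute (40/147).
Pull out 2^3: since 147 ≡ 3 (mod 8), (2/147) = -1, so (2/147)^3 = -1.
Reciprocity: 5 ≡ 1 and 147 ≡ 3 (mod 4), so (5/147) = +(147/5).
Reduce top mod 5: now compute (2/5).
Pull out 2: since 5 ≡ 5 (mod 8), (2/5) = -1.
Reached (1/5) = 1. Collecting the sign flips along the way, the symbol is -1.

-1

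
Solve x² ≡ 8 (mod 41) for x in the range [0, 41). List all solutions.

41 ≡ 1 (mod 4), so we find a root by search.
Trying successive values, 7² = 49 ≡ 8 (mod 41). The other root is 41 − 7 = 34.

7, 34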